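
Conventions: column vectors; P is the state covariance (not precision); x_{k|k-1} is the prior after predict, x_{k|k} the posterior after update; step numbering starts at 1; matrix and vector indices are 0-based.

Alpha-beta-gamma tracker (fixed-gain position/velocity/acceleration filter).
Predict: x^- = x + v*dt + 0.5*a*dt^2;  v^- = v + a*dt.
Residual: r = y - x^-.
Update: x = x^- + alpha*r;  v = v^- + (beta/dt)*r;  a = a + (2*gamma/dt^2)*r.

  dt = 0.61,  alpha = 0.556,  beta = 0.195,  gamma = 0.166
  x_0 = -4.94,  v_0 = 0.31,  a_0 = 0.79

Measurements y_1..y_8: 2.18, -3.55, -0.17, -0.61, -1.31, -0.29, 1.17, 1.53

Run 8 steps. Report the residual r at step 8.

resid = 8.5409

step 1: x_pred=-4.6039  r=6.7839  x^+=-0.8321  v^+=2.9605  a^+=6.8428
step 2: x_pred=2.2470  r=-5.7970  x^+=-0.9761  v^+=5.2815  a^+=1.6706
step 3: x_pred=2.5564  r=-2.7264  x^+=1.0405  v^+=5.4290  a^+=-0.7620
step 4: x_pred=4.2105  r=-4.8205  x^+=1.5303  v^+=3.4232  a^+=-5.0630
step 5: x_pred=2.6765  r=-3.9865  x^+=0.4600  v^+=-0.9395  a^+=-8.6199
step 6: x_pred=-1.7168  r=1.4268  x^+=-0.9235  v^+=-5.7415  a^+=-7.3468
step 7: x_pred=-5.7927  r=6.9627  x^+=-1.9215  v^+=-7.9973  a^+=-1.1344
step 8: x_pred=-7.0109  r=8.5409  x^+=-2.2621  v^+=-5.9590  a^+=6.4860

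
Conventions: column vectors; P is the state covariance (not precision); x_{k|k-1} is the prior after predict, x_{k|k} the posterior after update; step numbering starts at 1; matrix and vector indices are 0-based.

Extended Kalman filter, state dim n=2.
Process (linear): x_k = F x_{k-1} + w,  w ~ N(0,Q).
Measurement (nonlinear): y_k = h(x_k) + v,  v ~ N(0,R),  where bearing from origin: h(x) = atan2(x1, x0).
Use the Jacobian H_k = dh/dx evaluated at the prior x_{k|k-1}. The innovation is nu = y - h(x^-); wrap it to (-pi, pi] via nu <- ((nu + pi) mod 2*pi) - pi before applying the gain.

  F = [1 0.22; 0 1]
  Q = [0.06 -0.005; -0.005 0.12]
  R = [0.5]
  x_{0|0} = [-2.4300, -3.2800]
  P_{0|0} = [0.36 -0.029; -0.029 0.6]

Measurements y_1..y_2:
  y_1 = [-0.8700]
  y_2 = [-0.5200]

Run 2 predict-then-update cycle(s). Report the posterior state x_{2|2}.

x_post = [-3.6371, -3.8400]

step 1: x^-=[-3.1516, -3.2800]  P^-=[0.4363 0.0980; 0.0980 0.7200]  H_jac=[0.1585 -0.1523]  S=[0.5229]  K=[0.1037; -0.1800]  nu=[1.4662]  x^+=[-2.9995, -3.5439]  P^+=[0.4307 0.1078; 0.1078 0.7031]
step 2: x^-=[-3.7792, -3.5439]  P^-=[0.5721 0.2574; 0.2574 0.8231]  H_jac=[0.1320 -0.1408]  S=[0.5167]  K=[0.0760; -0.1585]  nu=[1.8683]  x^+=[-3.6371, -3.8400]  P^+=[0.5691 0.2637; 0.2637 0.8101]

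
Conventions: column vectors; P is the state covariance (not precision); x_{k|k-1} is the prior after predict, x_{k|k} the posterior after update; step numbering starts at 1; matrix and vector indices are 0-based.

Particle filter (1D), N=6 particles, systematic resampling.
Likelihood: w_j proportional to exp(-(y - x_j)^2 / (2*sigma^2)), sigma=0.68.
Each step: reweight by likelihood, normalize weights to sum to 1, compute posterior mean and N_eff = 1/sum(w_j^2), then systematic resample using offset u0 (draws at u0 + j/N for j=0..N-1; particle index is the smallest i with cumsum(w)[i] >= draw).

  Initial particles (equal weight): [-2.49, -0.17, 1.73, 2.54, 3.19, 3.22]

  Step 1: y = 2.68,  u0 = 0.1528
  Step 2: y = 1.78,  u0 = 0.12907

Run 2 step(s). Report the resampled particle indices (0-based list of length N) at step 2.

step 1: w=[0.0000, 0.0001, 0.1327, 0.3447, 0.2657, 0.2568]  mean=2.7798  Neff=3.6631  idx=[3, 3, 4, 4, 5, 5]
step 2: w=[0.3531, 0.3531, 0.0768, 0.0768, 0.0700, 0.0700]  mean=2.7351  Neff=3.6899  idx=[0, 0, 1, 1, 3, 5]

resampled_idx = [0, 0, 1, 1, 3, 5]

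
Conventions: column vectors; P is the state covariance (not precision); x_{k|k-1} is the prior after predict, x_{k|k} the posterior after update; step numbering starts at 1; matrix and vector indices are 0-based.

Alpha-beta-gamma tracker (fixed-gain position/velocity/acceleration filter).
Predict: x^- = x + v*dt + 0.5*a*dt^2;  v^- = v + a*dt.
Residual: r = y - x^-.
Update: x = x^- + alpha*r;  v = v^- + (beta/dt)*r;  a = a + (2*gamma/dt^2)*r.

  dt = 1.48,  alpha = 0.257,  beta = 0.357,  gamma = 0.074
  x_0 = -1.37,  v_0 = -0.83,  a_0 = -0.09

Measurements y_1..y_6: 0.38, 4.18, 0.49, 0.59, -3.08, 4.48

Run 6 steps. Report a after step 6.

step 1: x_pred=-2.6970  r=3.0770  x^+=-1.9062  v^+=-0.2210  a^+=0.1179
step 2: x_pred=-2.1041  r=6.2841  x^+=-0.4891  v^+=1.4693  a^+=0.5425
step 3: x_pred=2.2797  r=-1.7897  x^+=1.8197  v^+=1.8406  a^+=0.4216
step 4: x_pred=5.0055  r=-4.4155  x^+=3.8707  v^+=1.3994  a^+=0.1232
step 5: x_pred=6.0768  r=-9.1568  x^+=3.7235  v^+=-0.6270  a^+=-0.4955
step 6: x_pred=2.2530  r=2.2270  x^+=2.8253  v^+=-0.8230  a^+=-0.3450

a_post = -0.3450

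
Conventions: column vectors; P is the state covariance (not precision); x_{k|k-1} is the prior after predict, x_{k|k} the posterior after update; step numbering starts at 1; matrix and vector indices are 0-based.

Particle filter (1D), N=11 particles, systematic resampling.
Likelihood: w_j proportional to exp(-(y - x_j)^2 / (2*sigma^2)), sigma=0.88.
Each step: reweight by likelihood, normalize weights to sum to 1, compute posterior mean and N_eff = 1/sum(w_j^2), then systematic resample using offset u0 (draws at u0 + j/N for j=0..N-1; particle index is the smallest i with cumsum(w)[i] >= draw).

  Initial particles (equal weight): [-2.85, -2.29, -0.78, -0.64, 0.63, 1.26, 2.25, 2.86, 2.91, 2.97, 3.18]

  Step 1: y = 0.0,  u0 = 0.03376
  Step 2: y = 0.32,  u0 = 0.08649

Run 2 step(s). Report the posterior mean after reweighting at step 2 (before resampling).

post_mean = 0.1534

step 1: w=[0.0020, 0.0127, 0.2532, 0.2878, 0.2902, 0.1345, 0.0143, 0.0019, 0.0016, 0.0013, 0.0005]  mean=-0.0164  Neff=4.0056  idx=[2, 2, 2, 3, 3, 3, 4, 4, 4, 5, 5]
step 2: w=[0.0656, 0.0656, 0.0656, 0.0790, 0.0790, 0.0790, 0.1347, 0.1347, 0.1347, 0.0810, 0.0810]  mean=0.1534  Neff=10.0810  idx=[1, 2, 3, 5, 6, 6, 7, 8, 8, 9, 10]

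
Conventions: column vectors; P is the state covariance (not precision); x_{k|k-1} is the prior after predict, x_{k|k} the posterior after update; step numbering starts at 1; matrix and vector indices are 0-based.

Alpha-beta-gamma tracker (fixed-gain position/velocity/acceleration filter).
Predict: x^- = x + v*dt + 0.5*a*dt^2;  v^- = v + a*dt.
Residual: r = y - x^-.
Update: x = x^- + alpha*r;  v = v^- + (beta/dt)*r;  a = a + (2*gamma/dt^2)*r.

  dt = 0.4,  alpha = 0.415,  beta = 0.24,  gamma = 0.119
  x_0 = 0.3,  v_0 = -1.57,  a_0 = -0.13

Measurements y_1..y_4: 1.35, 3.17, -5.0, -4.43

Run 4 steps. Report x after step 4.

x_post = -2.3115

step 1: x_pred=-0.3384  r=1.6884  x^+=0.3623  v^+=-0.6090  a^+=2.3815
step 2: x_pred=0.3092  r=2.8608  x^+=1.4964  v^+=2.0601  a^+=6.6369
step 3: x_pred=2.8514  r=-7.8514  x^+=-0.4069  v^+=0.0040  a^+=-5.0421
step 4: x_pred=-0.8087  r=-3.6213  x^+=-2.3115  v^+=-4.1856  a^+=-10.4288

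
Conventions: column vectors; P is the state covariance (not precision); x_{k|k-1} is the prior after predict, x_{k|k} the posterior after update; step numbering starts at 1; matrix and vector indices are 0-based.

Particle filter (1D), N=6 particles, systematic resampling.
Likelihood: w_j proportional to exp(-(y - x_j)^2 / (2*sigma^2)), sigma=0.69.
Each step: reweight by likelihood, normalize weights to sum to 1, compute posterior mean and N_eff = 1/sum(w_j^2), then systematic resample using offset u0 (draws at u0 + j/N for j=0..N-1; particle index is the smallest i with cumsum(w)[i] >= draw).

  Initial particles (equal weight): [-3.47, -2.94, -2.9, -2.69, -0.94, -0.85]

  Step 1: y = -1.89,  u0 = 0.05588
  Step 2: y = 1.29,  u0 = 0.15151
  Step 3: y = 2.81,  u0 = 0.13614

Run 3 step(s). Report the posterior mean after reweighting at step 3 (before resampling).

step 1: w=[0.0373, 0.1612, 0.1758, 0.2620, 0.1989, 0.1648]  mean=-2.1450  Neff=5.1639  idx=[1, 2, 3, 3, 4, 5]
step 2: w=[0.0000, 0.0000, 0.0000, 0.0000, 0.3982, 0.6018]  mean=-0.8859  Neff=1.9204  idx=[4, 4, 5, 5, 5, 5]
step 3: w=[0.0994, 0.0994, 0.2003, 0.2003, 0.2003, 0.2003]  mean=-0.8679  Neff=5.5484  idx=[1, 2, 3, 4, 5, 5]

post_mean = -0.8679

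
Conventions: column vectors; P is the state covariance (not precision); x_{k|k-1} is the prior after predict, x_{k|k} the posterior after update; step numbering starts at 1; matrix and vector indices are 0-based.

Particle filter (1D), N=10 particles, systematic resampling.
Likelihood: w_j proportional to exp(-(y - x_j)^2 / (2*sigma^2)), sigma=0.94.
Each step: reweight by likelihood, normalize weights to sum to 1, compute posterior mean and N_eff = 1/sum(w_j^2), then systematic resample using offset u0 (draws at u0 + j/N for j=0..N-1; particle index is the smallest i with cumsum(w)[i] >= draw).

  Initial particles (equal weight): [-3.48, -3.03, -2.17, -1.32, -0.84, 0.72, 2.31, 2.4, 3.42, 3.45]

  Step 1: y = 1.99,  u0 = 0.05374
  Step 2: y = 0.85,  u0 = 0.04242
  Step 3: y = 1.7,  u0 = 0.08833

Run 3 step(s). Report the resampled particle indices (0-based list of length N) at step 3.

resampled_idx = [1, 2, 3, 4, 5, 6, 7, 7, 8, 9]

step 1: w=[0.0000, 0.0000, 0.0000, 0.0007, 0.0037, 0.1393, 0.3276, 0.3156, 0.1091, 0.1039]  mean=2.3420  Neff=4.0154  idx=[5, 6, 6, 6, 6, 7, 7, 7, 8, 9]
step 2: w=[0.3297, 0.0997, 0.0997, 0.0997, 0.0997, 0.0855, 0.0855, 0.0855, 0.0079, 0.0073]  mean=1.8259  Neff=5.8654  idx=[0, 0, 0, 1, 2, 3, 4, 5, 6, 7]
step 3: w=[0.0800, 0.0800, 0.0800, 0.1116, 0.1116, 0.1116, 0.1116, 0.1044, 0.1044, 0.1044]  mean=1.9564  Neff=9.8234  idx=[1, 2, 3, 4, 5, 6, 7, 7, 8, 9]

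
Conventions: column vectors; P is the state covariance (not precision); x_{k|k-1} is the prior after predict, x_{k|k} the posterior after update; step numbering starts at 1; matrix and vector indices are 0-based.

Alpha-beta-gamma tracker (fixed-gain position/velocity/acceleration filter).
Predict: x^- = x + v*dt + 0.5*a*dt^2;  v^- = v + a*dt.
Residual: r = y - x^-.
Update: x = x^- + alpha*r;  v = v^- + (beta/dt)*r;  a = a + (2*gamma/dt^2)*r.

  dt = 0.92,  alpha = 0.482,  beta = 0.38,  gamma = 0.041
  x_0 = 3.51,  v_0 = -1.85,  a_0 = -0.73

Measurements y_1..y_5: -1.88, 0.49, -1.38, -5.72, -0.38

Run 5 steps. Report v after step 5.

v_post = 0.3087

step 1: x_pred=1.4991  r=-3.3791  x^+=-0.1296  v^+=-3.9173  a^+=-1.0574
step 2: x_pred=-4.1810  r=4.6710  x^+=-1.9296  v^+=-2.9607  a^+=-0.6048
step 3: x_pred=-4.9094  r=3.5294  x^+=-3.2082  v^+=-2.0594  a^+=-0.2629
step 4: x_pred=-5.2141  r=-0.5059  x^+=-5.4580  v^+=-2.5102  a^+=-0.3119
step 5: x_pred=-7.8993  r=7.5193  x^+=-4.2750  v^+=0.3087  a^+=0.4166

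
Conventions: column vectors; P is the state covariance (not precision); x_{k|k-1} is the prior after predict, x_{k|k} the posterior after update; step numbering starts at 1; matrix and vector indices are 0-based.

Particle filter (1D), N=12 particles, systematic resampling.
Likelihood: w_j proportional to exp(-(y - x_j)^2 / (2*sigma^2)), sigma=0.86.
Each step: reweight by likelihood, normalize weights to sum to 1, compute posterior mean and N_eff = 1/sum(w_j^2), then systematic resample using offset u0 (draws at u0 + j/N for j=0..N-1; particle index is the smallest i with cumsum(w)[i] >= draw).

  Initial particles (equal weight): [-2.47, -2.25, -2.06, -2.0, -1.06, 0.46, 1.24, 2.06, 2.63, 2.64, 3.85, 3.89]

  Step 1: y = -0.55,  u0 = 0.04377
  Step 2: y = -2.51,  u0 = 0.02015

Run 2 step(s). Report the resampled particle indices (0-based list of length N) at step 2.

step 1: w=[0.0385, 0.0660, 0.0997, 0.1124, 0.3906, 0.2337, 0.0534, 0.0047, 0.0005, 0.0005, 0.0000, 0.0000]  mean=-0.9021  Neff=4.1930  idx=[1, 2, 3, 3, 4, 4, 4, 4, 5, 5, 5, 6]
step 2: w=[0.2133, 0.1947, 0.1873, 0.1873, 0.0539, 0.0539, 0.0539, 0.0539, 0.0006, 0.0006, 0.0006, 0.0000]  mean=-1.8581  Neff=6.0528  idx=[0, 0, 0, 1, 1, 2, 2, 3, 3, 3, 5, 6]

resampled_idx = [0, 0, 0, 1, 1, 2, 2, 3, 3, 3, 5, 6]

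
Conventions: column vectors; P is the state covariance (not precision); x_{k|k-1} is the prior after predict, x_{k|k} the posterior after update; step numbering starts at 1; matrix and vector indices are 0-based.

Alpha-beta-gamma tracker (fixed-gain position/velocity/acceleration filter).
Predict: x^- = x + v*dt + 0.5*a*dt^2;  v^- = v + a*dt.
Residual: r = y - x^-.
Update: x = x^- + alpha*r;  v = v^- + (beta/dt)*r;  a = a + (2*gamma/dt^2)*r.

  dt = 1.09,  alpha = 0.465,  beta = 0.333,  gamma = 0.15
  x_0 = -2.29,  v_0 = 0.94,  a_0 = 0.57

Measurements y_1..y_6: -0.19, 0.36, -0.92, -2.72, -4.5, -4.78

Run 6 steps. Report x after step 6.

step 1: x_pred=-0.9268  r=0.7368  x^+=-0.5842  v^+=1.7864  a^+=0.7560
step 2: x_pred=1.8121  r=-1.4521  x^+=1.1369  v^+=2.1669  a^+=0.3894
step 3: x_pred=3.7301  r=-4.6501  x^+=1.5678  v^+=1.1707  a^+=-0.7848
step 4: x_pred=2.3776  r=-5.0976  x^+=0.0072  v^+=-1.2421  a^+=-2.0719
step 5: x_pred=-2.5775  r=-1.9225  x^+=-3.4715  v^+=-4.0878  a^+=-2.5574
step 6: x_pred=-9.4464  r=4.6664  x^+=-7.2765  v^+=-5.4498  a^+=-1.3791

x_post = -7.2765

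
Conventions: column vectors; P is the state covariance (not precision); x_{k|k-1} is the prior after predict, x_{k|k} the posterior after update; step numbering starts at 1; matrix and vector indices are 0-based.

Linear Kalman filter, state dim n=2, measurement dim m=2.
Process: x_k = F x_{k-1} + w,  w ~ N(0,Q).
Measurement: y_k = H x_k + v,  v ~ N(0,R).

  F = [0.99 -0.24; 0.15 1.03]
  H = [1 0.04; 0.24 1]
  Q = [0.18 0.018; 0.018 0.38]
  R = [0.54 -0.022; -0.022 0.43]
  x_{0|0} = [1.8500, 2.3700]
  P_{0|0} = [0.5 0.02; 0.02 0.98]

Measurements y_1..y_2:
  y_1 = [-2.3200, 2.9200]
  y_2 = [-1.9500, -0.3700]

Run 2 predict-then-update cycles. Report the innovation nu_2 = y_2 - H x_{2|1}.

step 1: x^-=[1.2627, 2.7186]  P^-=[0.7170 -0.1303; -0.1303 1.4371]  S=[1.2489 0.0760; 0.0760 1.8459]  K=[0.5700 -0.0008; -0.1049 0.7659]  nu=[-3.6914, -0.1016]  x^+=[-0.8413, 3.0281]  P^+=[0.3113 -0.0876; -0.0876 0.3527]
step 2: x^-=[-1.5596, 2.9927]  P^-=[0.5471 -0.1091; -0.1091 0.7341]  S=[1.0795 0.0285; 0.0285 1.1432]  K=[0.5026 0.0069; -0.0903 0.6215]  nu=[-0.5101, -2.9884]  x^+=[-1.8365, 1.1816]  P^+=[0.2742 -0.0739; -0.0739 0.2870]

innov = [-0.5101, -2.9884]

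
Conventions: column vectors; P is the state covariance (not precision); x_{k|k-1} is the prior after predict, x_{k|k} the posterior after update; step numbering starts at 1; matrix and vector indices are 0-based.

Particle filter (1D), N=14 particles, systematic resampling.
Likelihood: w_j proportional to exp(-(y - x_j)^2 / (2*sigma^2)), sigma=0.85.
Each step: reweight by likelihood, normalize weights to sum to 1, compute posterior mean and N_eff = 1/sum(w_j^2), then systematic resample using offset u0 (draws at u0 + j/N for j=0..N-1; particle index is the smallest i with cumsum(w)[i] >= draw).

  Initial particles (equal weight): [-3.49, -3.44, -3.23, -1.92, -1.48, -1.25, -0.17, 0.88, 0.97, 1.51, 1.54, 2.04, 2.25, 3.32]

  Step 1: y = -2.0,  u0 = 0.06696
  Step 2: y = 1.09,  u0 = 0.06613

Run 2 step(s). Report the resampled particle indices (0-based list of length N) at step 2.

resampled_idx = [9, 10, 12, 13, 13, 13, 13, 13, 13, 13, 13, 13, 13, 13]

step 1: w=[0.0631, 0.0698, 0.1029, 0.2919, 0.2431, 0.1986, 0.0289, 0.0009, 0.0007, 0.0001, 0.0001, 0.0000, 0.0000, 0.0000]  mean=-1.9644  Neff=4.9013  idx=[1, 2, 2, 3, 3, 3, 3, 4, 4, 4, 5, 5, 5, 6]
step 2: w=[0.0000, 0.0000, 0.0000, 0.0043, 0.0043, 0.0043, 0.0043, 0.0235, 0.0235, 0.0235, 0.0514, 0.0514, 0.0514, 0.7579]  mean=-0.4592  Neff=1.7120  idx=[9, 10, 12, 13, 13, 13, 13, 13, 13, 13, 13, 13, 13, 13]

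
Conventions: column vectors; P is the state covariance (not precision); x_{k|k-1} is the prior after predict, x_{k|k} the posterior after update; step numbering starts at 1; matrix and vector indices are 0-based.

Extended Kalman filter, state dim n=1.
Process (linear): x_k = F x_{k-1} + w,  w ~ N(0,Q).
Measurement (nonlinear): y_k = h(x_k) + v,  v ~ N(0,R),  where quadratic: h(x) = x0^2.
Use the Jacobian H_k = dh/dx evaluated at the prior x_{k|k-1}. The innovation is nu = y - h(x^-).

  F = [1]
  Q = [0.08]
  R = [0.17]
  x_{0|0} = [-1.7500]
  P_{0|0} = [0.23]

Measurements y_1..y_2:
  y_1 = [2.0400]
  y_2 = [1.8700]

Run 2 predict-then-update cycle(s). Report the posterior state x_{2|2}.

step 1: x^-=[-1.7500]  P^-=[0.3100]  H_jac=[-3.5000]  S=[3.9675]  K=[-0.2735]  nu=[-1.0225]  x^+=[-1.4704]  P^+=[0.0133]
step 2: x^-=[-1.4704]  P^-=[0.0933]  H_jac=[-2.9407]  S=[0.9767]  K=[-0.2809]  nu=[-0.2920]  x^+=[-1.3884]  P^+=[0.0162]

x_post = [-1.3884]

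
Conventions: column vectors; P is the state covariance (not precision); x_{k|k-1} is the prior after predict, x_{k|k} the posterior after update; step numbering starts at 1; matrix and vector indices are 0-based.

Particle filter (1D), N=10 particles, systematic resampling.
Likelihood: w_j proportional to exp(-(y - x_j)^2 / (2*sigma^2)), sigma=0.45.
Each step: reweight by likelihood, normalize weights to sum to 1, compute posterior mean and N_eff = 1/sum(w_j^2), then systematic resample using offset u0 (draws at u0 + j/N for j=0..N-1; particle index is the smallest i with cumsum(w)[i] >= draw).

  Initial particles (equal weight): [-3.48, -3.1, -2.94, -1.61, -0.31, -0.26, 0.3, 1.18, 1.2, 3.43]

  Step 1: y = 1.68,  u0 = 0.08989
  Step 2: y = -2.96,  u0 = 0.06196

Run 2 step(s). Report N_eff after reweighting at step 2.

step 1: w=[0.0000, 0.0000, 0.0000, 0.0000, 0.0001, 0.0001, 0.0081, 0.4836, 0.5076, 0.0005]  mean=1.1838  Neff=2.0339  idx=[7, 7, 7, 7, 7, 8, 8, 8, 8, 8]
step 2: w=[0.1202, 0.1202, 0.1202, 0.1202, 0.1202, 0.0798, 0.0798, 0.0798, 0.0798, 0.0798]  mean=1.1880  Neff=9.6075  idx=[0, 1, 2, 3, 3, 4, 5, 7, 8, 9]

N_eff = 9.6075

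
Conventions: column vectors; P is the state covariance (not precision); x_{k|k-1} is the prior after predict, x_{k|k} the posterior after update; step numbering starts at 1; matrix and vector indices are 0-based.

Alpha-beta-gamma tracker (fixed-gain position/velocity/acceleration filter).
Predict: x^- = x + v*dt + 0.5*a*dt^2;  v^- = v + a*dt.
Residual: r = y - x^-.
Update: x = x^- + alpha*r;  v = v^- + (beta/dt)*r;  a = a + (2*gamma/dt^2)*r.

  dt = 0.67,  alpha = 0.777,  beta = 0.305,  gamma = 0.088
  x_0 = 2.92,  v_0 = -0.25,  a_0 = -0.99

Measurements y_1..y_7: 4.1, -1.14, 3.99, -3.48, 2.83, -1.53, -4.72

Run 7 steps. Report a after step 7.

step 1: x_pred=2.5303  r=1.5697  x^+=3.7500  v^+=-0.1987  a^+=-0.3746
step 2: x_pred=3.5327  r=-4.6727  x^+=-0.0980  v^+=-2.5768  a^+=-2.2066
step 3: x_pred=-2.3197  r=6.3097  x^+=2.5829  v^+=-1.1829  a^+=0.2672
step 4: x_pred=1.8504  r=-5.3304  x^+=-2.2913  v^+=-3.4304  a^+=-1.8226
step 5: x_pred=-4.9988  r=7.8288  x^+=1.0842  v^+=-1.0877  a^+=1.2468
step 6: x_pred=0.6353  r=-2.1653  x^+=-1.0471  v^+=-1.2380  a^+=0.3979
step 7: x_pred=-1.7873  r=-2.9327  x^+=-4.0660  v^+=-2.3065  a^+=-0.7520

a_post = -0.7520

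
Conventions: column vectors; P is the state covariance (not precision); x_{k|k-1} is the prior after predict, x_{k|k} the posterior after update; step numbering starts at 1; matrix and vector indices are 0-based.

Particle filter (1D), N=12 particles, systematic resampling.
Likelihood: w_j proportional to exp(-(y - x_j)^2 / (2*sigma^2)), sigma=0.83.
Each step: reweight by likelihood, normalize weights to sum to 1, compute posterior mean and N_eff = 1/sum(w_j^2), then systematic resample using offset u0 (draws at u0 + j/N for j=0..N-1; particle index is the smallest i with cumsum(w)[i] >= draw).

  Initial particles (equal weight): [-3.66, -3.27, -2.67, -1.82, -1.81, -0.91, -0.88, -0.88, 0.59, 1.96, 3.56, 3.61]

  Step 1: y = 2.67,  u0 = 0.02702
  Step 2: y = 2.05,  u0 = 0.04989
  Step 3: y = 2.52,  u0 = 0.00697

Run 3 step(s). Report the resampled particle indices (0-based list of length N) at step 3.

resampled_idx = [0, 0, 1, 2, 3, 4, 5, 6, 7, 8, 8, 10]

step 1: w=[0.0000, 0.0000, 0.0000, 0.0000, 0.0000, 0.0000, 0.0001, 0.0001, 0.0237, 0.3797, 0.3081, 0.2883]  mean=2.8957  Neff=3.0979  idx=[9, 9, 9, 9, 9, 10, 10, 10, 10, 11, 11, 11]
step 2: w=[0.1591, 0.1591, 0.1591, 0.1591, 0.1591, 0.0306, 0.0306, 0.0306, 0.0306, 0.0274, 0.0274, 0.0274]  mean=2.2912  Neff=7.5431  idx=[0, 0, 1, 1, 2, 2, 3, 3, 4, 5, 7, 10]
step 3: w=[0.0937, 0.0937, 0.0937, 0.0937, 0.0937, 0.0937, 0.0937, 0.0937, 0.0937, 0.0536, 0.0536, 0.0497]  mean=2.2136  Neff=11.4689  idx=[0, 0, 1, 2, 3, 4, 5, 6, 7, 8, 8, 10]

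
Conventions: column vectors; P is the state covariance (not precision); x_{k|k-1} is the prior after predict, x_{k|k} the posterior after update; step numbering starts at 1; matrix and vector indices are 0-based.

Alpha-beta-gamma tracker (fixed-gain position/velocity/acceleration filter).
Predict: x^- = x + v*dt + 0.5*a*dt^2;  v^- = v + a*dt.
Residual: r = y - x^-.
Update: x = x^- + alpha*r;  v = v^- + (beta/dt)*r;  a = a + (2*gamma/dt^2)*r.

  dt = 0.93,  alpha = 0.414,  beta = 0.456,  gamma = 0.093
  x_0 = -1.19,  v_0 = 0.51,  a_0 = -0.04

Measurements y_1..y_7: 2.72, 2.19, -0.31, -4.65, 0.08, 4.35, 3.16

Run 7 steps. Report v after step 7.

step 1: x_pred=-0.7330  r=3.4530  x^+=0.6965  v^+=2.1659  a^+=0.7026
step 2: x_pred=3.0146  r=-0.8246  x^+=2.6732  v^+=2.4149  a^+=0.5252
step 3: x_pred=5.1463  r=-5.4563  x^+=2.8874  v^+=0.2281  a^+=-0.6482
step 4: x_pred=2.8192  r=-7.4692  x^+=-0.2731  v^+=-4.0370  a^+=-2.2544
step 5: x_pred=-5.0024  r=5.0824  x^+=-2.8983  v^+=-3.6416  a^+=-1.1614
step 6: x_pred=-6.7873  r=11.1373  x^+=-2.1764  v^+=0.7391  a^+=1.2337
step 7: x_pred=-0.9556  r=4.1156  x^+=0.7483  v^+=3.9044  a^+=2.1187

v_post = 3.9044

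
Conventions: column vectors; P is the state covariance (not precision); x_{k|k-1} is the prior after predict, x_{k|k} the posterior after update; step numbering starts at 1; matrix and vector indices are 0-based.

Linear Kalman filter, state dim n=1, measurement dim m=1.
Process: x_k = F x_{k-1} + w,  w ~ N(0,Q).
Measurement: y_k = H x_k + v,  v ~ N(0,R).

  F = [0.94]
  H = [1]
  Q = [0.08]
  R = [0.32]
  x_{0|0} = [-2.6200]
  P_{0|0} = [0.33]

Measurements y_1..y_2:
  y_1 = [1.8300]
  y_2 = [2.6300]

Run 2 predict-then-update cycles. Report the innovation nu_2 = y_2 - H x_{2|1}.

innov = [2.7769]

step 1: x^-=[-2.4628]  P^-=[0.3716]  S=[0.6916]  K=[0.5373]  nu=[4.2928]  x^+=[-0.1563]  P^+=[0.1719]
step 2: x^-=[-0.1469]  P^-=[0.2319]  S=[0.5519]  K=[0.4202]  nu=[2.7769]  x^+=[1.0200]  P^+=[0.1345]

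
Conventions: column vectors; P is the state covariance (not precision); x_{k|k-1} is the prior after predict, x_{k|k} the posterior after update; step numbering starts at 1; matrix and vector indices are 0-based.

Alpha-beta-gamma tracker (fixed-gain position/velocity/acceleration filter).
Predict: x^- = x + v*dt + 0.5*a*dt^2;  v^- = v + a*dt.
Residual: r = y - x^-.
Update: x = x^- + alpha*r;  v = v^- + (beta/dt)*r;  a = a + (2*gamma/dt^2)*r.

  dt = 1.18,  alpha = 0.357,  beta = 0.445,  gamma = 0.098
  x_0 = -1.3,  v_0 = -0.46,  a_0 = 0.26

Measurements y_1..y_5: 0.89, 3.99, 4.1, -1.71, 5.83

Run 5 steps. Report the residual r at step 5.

step 1: x_pred=-1.6618  r=2.5518  x^+=-0.7508  v^+=0.8091  a^+=0.6192
step 2: x_pred=0.6351  r=3.3549  x^+=1.8328  v^+=2.8050  a^+=1.0915
step 3: x_pred=5.9025  r=-1.8025  x^+=5.2590  v^+=3.4131  a^+=0.8377
step 4: x_pred=9.8698  r=-11.5798  x^+=5.7358  v^+=0.0347  a^+=-0.7923
step 5: x_pred=5.2252  r=0.6048  x^+=5.4411  v^+=-0.6721  a^+=-0.7072

resid = 0.6048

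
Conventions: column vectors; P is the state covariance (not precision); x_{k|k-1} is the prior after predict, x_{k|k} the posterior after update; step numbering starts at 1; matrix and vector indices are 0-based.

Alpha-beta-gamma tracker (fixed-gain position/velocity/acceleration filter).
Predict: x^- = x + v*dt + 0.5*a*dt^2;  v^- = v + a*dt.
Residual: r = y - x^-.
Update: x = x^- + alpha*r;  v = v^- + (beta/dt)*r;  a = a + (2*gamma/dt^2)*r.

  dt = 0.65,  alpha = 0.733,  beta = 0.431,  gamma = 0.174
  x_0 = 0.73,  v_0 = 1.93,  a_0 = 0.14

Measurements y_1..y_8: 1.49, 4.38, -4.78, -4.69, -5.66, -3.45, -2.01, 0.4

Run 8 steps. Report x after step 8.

step 1: x_pred=2.0141  r=-0.5241  x^+=1.6299  v^+=1.6735  a^+=-0.2917
step 2: x_pred=2.6561  r=1.7239  x^+=3.9197  v^+=2.6270  a^+=1.1283
step 3: x_pred=5.8656  r=-10.6456  x^+=-1.9376  v^+=-3.6985  a^+=-7.6402
step 4: x_pred=-5.9556  r=1.2656  x^+=-5.0279  v^+=-7.8254  a^+=-6.5977
step 5: x_pred=-11.5082  r=5.8482  x^+=-7.2215  v^+=-8.2361  a^+=-1.7808
step 6: x_pred=-12.9511  r=9.5011  x^+=-5.9868  v^+=-3.0936  a^+=6.0450
step 7: x_pred=-6.7206  r=4.7106  x^+=-3.2677  v^+=3.9592  a^+=9.9250
step 8: x_pred=1.4024  r=-1.0024  x^+=0.6676  v^+=9.7458  a^+=9.0994

x_post = 0.6676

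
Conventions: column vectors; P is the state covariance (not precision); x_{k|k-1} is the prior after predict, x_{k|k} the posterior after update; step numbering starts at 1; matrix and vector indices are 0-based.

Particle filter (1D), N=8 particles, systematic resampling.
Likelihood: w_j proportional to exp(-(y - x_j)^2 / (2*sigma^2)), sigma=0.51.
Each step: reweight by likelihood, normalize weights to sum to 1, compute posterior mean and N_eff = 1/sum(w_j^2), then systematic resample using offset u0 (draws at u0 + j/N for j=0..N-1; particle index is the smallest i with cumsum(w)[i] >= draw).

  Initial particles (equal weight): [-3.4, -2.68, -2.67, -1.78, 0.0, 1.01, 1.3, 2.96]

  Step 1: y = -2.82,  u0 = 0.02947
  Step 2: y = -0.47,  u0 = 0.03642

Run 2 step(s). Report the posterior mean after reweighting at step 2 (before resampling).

step 1: w=[0.2038, 0.3748, 0.3727, 0.0487, 0.0000, 0.0000, 0.0000, 0.0000]  mean=-2.7792  Neff=3.0931  idx=[0, 0, 1, 1, 1, 2, 2, 2]
step 2: w=[0.0001, 0.0001, 0.1596, 0.1596, 0.1596, 0.1737, 0.1737, 0.1737]  mean=-2.6750  Neff=5.9924  idx=[2, 3, 3, 4, 5, 6, 6, 7]

post_mean = -2.6750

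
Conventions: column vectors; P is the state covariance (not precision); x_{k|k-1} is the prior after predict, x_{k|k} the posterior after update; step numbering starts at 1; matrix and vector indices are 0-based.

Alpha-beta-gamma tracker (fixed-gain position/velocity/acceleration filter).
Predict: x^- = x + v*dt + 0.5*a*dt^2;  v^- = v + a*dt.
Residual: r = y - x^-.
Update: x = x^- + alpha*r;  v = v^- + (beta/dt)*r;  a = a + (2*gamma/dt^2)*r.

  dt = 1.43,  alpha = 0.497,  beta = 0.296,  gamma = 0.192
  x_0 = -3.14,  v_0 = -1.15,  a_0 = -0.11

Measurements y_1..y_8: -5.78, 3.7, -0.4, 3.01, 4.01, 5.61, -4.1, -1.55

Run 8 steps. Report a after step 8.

step 1: x_pred=-4.8970  r=-0.8830  x^+=-5.3358  v^+=-1.4901  a^+=-0.2758
step 2: x_pred=-7.7487  r=11.4487  x^+=-2.0587  v^+=0.4853  a^+=1.8741
step 3: x_pred=0.5514  r=-0.9514  x^+=0.0786  v^+=2.9683  a^+=1.6954
step 4: x_pred=6.0566  r=-3.0466  x^+=4.5425  v^+=4.7620  a^+=1.1233
step 5: x_pred=12.5007  r=-8.4907  x^+=8.2808  v^+=4.6108  a^+=-0.4711
step 6: x_pred=14.3926  r=-8.7826  x^+=10.0276  v^+=2.1192  a^+=-2.1204
step 7: x_pred=10.8901  r=-14.9901  x^+=3.4400  v^+=-4.0158  a^+=-4.9353
step 8: x_pred=-7.3486  r=5.7986  x^+=-4.4667  v^+=-9.8730  a^+=-3.8464

a_post = -3.8464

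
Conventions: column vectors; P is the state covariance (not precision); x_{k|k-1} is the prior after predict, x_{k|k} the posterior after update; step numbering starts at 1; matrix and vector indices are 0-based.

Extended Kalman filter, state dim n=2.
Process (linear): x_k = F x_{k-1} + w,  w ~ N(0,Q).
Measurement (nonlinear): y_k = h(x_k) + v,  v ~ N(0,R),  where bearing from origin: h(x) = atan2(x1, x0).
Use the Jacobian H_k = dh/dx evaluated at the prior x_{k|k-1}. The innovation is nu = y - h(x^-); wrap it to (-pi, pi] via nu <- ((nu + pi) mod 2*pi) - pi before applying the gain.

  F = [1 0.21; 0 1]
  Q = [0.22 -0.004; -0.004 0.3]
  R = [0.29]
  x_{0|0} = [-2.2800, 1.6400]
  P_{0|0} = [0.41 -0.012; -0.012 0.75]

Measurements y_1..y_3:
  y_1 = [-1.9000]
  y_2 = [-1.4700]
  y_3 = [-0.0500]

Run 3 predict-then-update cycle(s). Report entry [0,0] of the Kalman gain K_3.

K[0,0] = 0.1604

step 1: x^-=[-1.9356, 1.6400]  P^-=[0.6580 0.1415; 0.1415 1.0500]  H_jac=[-0.2548 -0.3007]  S=[0.4494]  K=[-0.4678; -0.7829]  nu=[1.9445]  x^+=[-2.8453, 0.1176]  P^+=[0.5597 -0.0231; -0.0231 0.7745]
step 2: x^-=[-2.8206, 0.1176]  P^-=[0.8041 0.1356; 0.1356 1.0745]  H_jac=[-0.0148 -0.3539]  S=[0.4262]  K=[-0.1404; -0.8970]  nu=[1.7133]  x^+=[-3.0612, -1.4193]  P^+=[0.7957 0.0819; 0.0819 0.7316]
step 3: x^-=[-3.3592, -1.4193]  P^-=[1.0824 0.2315; 0.2315 1.0316]  H_jac=[0.1067 -0.2526]  S=[0.3557]  K=[0.1604; -0.6632]  nu=[2.6918]  x^+=[-2.9275, -3.2045]  P^+=[1.0732 0.2693; 0.2693 0.8752]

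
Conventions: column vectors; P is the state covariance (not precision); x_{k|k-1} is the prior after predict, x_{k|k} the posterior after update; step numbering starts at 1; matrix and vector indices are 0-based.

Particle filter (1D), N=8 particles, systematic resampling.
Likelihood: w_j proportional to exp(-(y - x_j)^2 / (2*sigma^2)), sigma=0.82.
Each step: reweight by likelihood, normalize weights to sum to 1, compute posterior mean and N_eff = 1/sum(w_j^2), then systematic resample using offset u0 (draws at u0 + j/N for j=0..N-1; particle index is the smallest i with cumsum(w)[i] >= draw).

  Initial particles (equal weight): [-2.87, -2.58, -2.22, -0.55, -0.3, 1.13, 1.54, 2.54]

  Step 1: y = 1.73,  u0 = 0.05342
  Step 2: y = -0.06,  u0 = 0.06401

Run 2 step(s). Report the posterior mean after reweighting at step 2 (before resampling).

step 1: w=[0.0000, 0.0000, 0.0000, 0.0087, 0.0193, 0.3161, 0.4022, 0.2537]  mean=1.6104  Neff=3.0624  idx=[5, 5, 5, 6, 6, 6, 7, 7]
step 2: w=[0.2315, 0.2315, 0.2315, 0.0989, 0.0989, 0.0989, 0.0044, 0.0044]  mean=1.2639  Neff=5.2576  idx=[0, 0, 1, 1, 2, 2, 4, 5]

post_mean = 1.2639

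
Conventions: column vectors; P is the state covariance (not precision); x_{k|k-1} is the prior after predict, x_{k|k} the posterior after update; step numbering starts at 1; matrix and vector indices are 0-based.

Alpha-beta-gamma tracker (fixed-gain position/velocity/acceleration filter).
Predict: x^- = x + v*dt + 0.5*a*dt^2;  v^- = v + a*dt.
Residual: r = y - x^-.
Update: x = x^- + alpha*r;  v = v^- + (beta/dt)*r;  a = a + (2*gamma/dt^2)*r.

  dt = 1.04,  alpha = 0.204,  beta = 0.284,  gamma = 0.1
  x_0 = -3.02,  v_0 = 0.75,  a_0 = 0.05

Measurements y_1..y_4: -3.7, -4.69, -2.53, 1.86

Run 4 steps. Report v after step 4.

step 1: x_pred=-2.2130  r=-1.4870  x^+=-2.5163  v^+=0.3959  a^+=-0.2250
step 2: x_pred=-2.2262  r=-2.4638  x^+=-2.7288  v^+=-0.5108  a^+=-0.6806
step 3: x_pred=-3.6282  r=1.0982  x^+=-3.4041  v^+=-0.9187  a^+=-0.4775
step 4: x_pred=-4.6178  r=6.4778  x^+=-3.2964  v^+=0.3536  a^+=0.7203

v_post = 0.3536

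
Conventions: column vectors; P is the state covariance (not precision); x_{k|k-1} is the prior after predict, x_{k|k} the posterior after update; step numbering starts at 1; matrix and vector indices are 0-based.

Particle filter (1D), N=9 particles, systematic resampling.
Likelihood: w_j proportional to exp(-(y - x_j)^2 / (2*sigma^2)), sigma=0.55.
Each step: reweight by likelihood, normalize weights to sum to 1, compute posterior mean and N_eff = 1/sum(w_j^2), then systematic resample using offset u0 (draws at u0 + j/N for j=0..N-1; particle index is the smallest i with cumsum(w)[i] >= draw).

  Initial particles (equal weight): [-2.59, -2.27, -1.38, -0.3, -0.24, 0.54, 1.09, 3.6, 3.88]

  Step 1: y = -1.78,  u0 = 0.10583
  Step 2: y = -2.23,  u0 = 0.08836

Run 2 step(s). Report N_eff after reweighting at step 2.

N_eff = 6.6388

step 1: w=[0.1853, 0.3685, 0.4206, 0.0147, 0.0109, 0.0001, 0.0000, 0.0000, 0.0000]  mean=-1.9037  Neff=2.8788  idx=[0, 1, 1, 1, 1, 2, 2, 2, 4]
step 2: w=[0.1414, 0.1748, 0.1748, 0.1748, 0.1748, 0.0531, 0.0531, 0.0531, 0.0003]  mean=-2.1730  Neff=6.6388  idx=[0, 1, 1, 2, 3, 3, 4, 5, 7]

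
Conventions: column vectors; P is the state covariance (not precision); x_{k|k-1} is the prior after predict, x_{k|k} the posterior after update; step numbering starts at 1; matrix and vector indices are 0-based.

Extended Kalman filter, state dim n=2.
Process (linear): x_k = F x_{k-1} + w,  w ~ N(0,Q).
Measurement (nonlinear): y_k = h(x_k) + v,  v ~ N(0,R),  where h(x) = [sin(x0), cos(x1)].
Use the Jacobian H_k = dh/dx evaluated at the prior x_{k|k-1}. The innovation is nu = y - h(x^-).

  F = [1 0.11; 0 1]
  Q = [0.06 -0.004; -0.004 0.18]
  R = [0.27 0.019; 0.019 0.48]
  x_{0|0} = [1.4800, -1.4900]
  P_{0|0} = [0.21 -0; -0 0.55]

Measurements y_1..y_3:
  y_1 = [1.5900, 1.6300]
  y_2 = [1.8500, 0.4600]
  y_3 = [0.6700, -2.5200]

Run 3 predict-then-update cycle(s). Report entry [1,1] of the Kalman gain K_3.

step 1: x^-=[1.3161, -1.4900]  P^-=[0.2767 0.0565; 0.0565 0.7300]  H_jac=[0.2520 0.0000; 0.0000 0.9967]  S=[0.2876 0.0332; 0.0332 1.2052]  K=[0.2378 0.0402; -0.0202 0.6043]  nu=[0.6223, 1.5493]  x^+=[1.5263, -0.5664]  P^+=[0.2578 0.0239; 0.0239 0.2906]
step 2: x^-=[1.4640, -0.5664]  P^-=[0.3266 0.0518; 0.0518 0.4706]  H_jac=[0.1066 0.0000; 0.0000 0.5366]  S=[0.2737 0.0220; 0.0220 0.6155]  K=[0.1239 0.0408; -0.0128 0.4107]  nu=[0.8557, -0.3838]  x^+=[1.5544, -0.7350]  P^+=[0.3211 0.0409; 0.0409 0.3670]
step 3: x^-=[1.4735, -0.7350]  P^-=[0.3946 0.0772; 0.0772 0.5470]  H_jac=[0.0971 0.0000; 0.0000 0.6706]  S=[0.2737 0.0240; 0.0240 0.7260]  K=[0.1341 0.0669; -0.0170 0.5058]  nu=[-0.3253, -3.2618]  x^+=[1.2117, -2.3793]  P^+=[0.3860 0.0517; 0.0517 0.3616]

K[1,1] = 0.5058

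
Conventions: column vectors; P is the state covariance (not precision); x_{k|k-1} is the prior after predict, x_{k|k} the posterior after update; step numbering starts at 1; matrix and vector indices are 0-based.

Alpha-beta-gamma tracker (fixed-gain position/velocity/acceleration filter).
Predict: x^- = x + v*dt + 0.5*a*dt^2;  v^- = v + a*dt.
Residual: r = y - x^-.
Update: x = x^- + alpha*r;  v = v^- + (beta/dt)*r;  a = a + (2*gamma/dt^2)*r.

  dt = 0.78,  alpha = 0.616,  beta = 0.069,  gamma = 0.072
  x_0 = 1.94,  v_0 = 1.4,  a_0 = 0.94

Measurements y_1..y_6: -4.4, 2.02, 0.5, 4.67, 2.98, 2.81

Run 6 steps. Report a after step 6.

step 1: x_pred=3.3179  r=-7.7179  x^+=-1.4363  v^+=1.4505  a^+=-0.8867
step 2: x_pred=-0.5747  r=2.5947  x^+=1.0236  v^+=0.9883  a^+=-0.2726
step 3: x_pred=1.7116  r=-1.2116  x^+=0.9653  v^+=0.6685  a^+=-0.5594
step 4: x_pred=1.3165  r=3.3535  x^+=3.3823  v^+=0.5289  a^+=0.2343
step 5: x_pred=3.8661  r=-0.8861  x^+=3.3203  v^+=0.6333  a^+=0.0246
step 6: x_pred=3.8217  r=-1.0117  x^+=3.1985  v^+=0.5630  a^+=-0.2148

a_post = -0.2148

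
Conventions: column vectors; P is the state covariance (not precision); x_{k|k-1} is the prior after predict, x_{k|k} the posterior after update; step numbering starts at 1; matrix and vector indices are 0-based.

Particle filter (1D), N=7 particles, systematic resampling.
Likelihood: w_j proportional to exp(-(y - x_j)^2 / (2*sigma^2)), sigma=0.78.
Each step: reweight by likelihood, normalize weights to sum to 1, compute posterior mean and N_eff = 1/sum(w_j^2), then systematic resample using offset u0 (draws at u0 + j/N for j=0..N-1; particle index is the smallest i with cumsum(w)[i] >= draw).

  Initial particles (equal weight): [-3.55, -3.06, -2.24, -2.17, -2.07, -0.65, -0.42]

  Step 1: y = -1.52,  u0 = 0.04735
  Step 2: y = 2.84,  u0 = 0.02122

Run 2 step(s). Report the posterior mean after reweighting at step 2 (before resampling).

post_mean = -0.4702

step 1: w=[0.0105, 0.0442, 0.2027, 0.2193, 0.2420, 0.1666, 0.1148]  mean=-1.7597  Neff=5.2436  idx=[1, 2, 3, 3, 4, 5, 6]
step 2: w=[0.0000, 0.0000, 0.0000, 0.0000, 0.0000, 0.2182, 0.7817]  mean=-0.4702  Neff=1.5181  idx=[5, 5, 6, 6, 6, 6, 6]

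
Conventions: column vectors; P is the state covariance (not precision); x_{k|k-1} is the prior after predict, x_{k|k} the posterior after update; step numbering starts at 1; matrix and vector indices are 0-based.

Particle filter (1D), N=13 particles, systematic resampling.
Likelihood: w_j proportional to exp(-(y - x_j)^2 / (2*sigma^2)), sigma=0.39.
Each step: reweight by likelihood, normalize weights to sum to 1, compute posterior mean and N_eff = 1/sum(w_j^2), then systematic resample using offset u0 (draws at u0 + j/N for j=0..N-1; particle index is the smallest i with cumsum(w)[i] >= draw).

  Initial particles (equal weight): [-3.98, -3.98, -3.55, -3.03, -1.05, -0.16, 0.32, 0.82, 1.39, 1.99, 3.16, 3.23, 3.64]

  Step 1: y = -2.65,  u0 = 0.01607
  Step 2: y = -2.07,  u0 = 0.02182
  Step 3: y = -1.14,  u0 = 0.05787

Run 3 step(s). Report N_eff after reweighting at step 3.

step 1: w=[0.0043, 0.0043, 0.0999, 0.8912, 0.0003, 0.0000, 0.0000, 0.0000, 0.0000, 0.0000, 0.0000, 0.0000, 0.0000]  mean=-3.0895  Neff=1.2434  idx=[2, 2, 3, 3, 3, 3, 3, 3, 3, 3, 3, 3, 3]
step 2: w=[0.0014, 0.0014, 0.0907, 0.0907, 0.0907, 0.0907, 0.0907, 0.0907, 0.0907, 0.0907, 0.0907, 0.0907, 0.0907]  mean=-3.0315  Neff=11.0614  idx=[2, 3, 3, 4, 5, 6, 7, 8, 8, 9, 10, 11, 12]
step 3: w=[0.0769, 0.0769, 0.0769, 0.0769, 0.0769, 0.0769, 0.0769, 0.0769, 0.0769, 0.0769, 0.0769, 0.0769, 0.0769]  mean=-3.0300  Neff=13.0000  idx=[0, 1, 2, 3, 4, 5, 6, 7, 8, 9, 10, 11, 12]

N_eff = 13.0000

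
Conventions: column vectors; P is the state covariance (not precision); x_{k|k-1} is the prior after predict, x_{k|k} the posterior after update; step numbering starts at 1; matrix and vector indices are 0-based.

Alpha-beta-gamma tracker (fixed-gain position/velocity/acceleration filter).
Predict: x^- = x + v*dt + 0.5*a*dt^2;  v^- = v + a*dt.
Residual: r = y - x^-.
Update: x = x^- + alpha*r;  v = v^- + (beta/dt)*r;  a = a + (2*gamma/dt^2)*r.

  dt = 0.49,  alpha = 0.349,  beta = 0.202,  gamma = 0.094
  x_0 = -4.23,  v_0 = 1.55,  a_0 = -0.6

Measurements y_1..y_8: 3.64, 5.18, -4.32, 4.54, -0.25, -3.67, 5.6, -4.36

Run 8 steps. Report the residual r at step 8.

step 1: x_pred=-3.5425  r=7.1825  x^+=-1.0358  v^+=4.2170  a^+=5.0240
step 2: x_pred=1.6336  r=3.5464  x^+=2.8713  v^+=8.1407  a^+=7.8008
step 3: x_pred=7.7967  r=-12.1167  x^+=3.5680  v^+=6.9680  a^+=-1.6867
step 4: x_pred=6.7798  r=-2.2398  x^+=5.9981  v^+=5.2182  a^+=-3.4405
step 5: x_pred=8.1420  r=-8.3920  x^+=5.2132  v^+=0.0728  a^+=-10.0115
step 6: x_pred=4.0470  r=-7.7170  x^+=1.3538  v^+=-8.0141  a^+=-16.0540
step 7: x_pred=-4.5004  r=10.1004  x^+=-0.9754  v^+=-11.7167  a^+=-8.1452
step 8: x_pred=-7.6944  r=3.3344  x^+=-6.5307  v^+=-14.3333  a^+=-5.5344

resid = 3.3344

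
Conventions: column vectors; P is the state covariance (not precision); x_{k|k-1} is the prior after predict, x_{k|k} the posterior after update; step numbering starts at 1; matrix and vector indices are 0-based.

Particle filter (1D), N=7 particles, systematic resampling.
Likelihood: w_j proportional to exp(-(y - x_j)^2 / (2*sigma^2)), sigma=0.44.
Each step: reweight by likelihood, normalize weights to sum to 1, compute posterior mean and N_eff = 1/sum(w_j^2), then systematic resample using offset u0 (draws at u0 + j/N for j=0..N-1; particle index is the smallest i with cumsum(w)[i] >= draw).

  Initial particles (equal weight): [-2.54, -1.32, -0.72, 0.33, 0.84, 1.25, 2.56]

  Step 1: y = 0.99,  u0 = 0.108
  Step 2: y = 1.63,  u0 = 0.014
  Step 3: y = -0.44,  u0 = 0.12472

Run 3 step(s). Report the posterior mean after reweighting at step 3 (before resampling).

post_mean = 0.8799

step 1: w=[0.0000, 0.0000, 0.0002, 0.1538, 0.4471, 0.3980, 0.0008]  mean=0.9257  Neff=2.6180  idx=[3, 4, 4, 4, 5, 5, 5]
step 2: w=[0.0048, 0.0745, 0.0745, 0.0745, 0.2572, 0.2572, 0.2572]  mean=1.1540  Neff=4.6472  idx=[1, 3, 4, 4, 5, 5, 6]
step 3: w=[0.4514, 0.4514, 0.0194, 0.0194, 0.0194, 0.0194, 0.0194]  mean=0.8799  Neff=2.4426  idx=[0, 0, 0, 1, 1, 1, 6]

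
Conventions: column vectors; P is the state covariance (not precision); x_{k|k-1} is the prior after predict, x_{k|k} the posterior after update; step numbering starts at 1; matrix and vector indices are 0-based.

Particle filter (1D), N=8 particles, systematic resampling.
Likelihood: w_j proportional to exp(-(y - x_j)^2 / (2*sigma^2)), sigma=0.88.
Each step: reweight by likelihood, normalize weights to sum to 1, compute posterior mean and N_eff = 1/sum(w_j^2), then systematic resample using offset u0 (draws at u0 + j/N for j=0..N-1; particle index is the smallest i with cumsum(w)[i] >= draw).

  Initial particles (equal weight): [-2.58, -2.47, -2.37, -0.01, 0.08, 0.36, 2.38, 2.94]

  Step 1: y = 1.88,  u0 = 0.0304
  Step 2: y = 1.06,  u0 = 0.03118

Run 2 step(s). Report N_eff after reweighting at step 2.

N_eff = 6.1078

step 1: w=[0.0000, 0.0000, 0.0000, 0.0559, 0.0692, 0.1262, 0.4772, 0.2715]  mean=1.9844  Neff=3.0742  idx=[3, 5, 6, 6, 6, 6, 7, 7]
step 2: w=[0.1763, 0.2690, 0.1198, 0.1198, 0.1198, 0.1198, 0.0377, 0.0377]  mean=1.4575  Neff=6.1078  idx=[0, 0, 1, 1, 2, 3, 4, 5]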